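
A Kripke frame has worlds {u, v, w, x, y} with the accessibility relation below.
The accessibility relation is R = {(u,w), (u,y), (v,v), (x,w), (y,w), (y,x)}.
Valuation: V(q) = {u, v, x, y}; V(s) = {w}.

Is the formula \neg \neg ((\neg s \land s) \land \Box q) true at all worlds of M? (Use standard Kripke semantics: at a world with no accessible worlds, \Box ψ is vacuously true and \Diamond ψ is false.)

No

Let φ = \neg \neg ((\neg s \land s) \land \Box q). Evaluate φ at each world:
  u (successors {w, y}): φ is false.
  v (successors {v}): φ is false.
  w (successors ∅): φ is false.
  x (successors {w}): φ is false.
  y (successors {w, x}): φ is false.
Detail at u (counterexample):
  At u: \neg ((\neg s \land s) \land \Box q) is true, so \neg \neg ((\neg s \land s) \land \Box q) is false.
    At u: (\neg s \land s) \land \Box q is false, so \neg ((\neg s \land s) \land \Box q) is true.
      At u: \neg s \land s is false, \Box q is false, so (\neg s \land s) \land \Box q is false.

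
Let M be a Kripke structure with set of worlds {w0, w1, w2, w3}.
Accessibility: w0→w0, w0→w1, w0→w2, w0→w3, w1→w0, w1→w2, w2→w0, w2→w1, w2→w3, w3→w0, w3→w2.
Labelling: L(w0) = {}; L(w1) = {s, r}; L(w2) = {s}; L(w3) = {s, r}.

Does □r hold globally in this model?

No

Let φ = □r. Evaluate φ at each world:
  w0 (successors {w0, w1, w2, w3}): φ is false.
  w1 (successors {w0, w2}): φ is false.
  w2 (successors {w0, w1, w3}): φ is false.
  w3 (successors {w0, w2}): φ is false.
Detail at w0 (counterexample):
  At w0: □r requires r at every successor {w0, w1, w2, w3}.
    r fails at w0, so □r is false at w0.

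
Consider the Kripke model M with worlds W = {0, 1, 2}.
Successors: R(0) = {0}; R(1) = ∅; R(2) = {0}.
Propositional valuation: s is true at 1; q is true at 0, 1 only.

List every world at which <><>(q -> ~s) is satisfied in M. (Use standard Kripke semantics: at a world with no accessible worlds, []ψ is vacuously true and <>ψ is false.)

Let φ = <><>(q -> ~s). Evaluate φ at each world:
  0 (successors {0}): φ is true.
  1 (successors ∅): φ is false.
  2 (successors {0}): φ is true.
For instance, at 2:
  At 2: <><>(q -> ~s) requires <>(q -> ~s) at some successor in {0}.
    <>(q -> ~s) holds at 0, so <><>(q -> ~s) is true at 2.
      At 0: <>(q -> ~s) requires q -> ~s at some successor in {0}.
        q -> ~s holds at 0, so <>(q -> ~s) is true at 0.
Satisfying worlds: {0, 2}

0, 2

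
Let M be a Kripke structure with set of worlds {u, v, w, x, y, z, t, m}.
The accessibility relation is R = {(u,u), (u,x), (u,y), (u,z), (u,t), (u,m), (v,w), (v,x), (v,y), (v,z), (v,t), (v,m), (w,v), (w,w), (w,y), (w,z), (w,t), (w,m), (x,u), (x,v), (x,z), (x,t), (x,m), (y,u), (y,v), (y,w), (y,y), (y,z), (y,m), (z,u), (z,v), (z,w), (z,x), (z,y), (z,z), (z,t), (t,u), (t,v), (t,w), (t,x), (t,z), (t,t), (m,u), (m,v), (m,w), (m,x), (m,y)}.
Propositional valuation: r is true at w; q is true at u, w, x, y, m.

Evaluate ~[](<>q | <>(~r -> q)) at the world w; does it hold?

No

At w: [](<>q | <>(~r -> q)) is true, so ~[](<>q | <>(~r -> q)) is false.
  At w: [](<>q | <>(~r -> q)) requires <>q | <>(~r -> q) at every successor {v, w, y, z, t, m}.
    At v: <>q | <>(~r -> q) is true.
    At w: <>q | <>(~r -> q) is true.
    At y: <>q | <>(~r -> q) is true.
    At z: <>q | <>(~r -> q) is true.
    At t: <>q | <>(~r -> q) is true.
    At m: <>q | <>(~r -> q) is true.
  So [](<>q | <>(~r -> q)) is true at w.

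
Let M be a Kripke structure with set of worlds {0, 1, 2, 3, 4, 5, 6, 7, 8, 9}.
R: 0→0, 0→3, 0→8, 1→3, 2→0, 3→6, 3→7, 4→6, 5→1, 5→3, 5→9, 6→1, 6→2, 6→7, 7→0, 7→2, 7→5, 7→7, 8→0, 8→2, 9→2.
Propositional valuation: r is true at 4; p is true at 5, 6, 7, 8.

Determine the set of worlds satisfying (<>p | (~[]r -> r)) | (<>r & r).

0, 3, 4, 6, 7

Let φ = (<>p | (~[]r -> r)) | (<>r & r). Evaluate φ at each world:
  0 (successors {0, 3, 8}): φ is true.
  1 (successors {3}): φ is false.
  2 (successors {0}): φ is false.
  3 (successors {6, 7}): φ is true.
  4 (successors {6}): φ is true.
  5 (successors {1, 3, 9}): φ is false.
  6 (successors {1, 2, 7}): φ is true.
  7 (successors {0, 2, 5, 7}): φ is true.
  8 (successors {0, 2}): φ is false.
  9 (successors {2}): φ is false.
For instance, at 5:
  At 5: <>p | (~[]r -> r) is false, <>r & r is false, so (<>p | (~[]r -> r)) | (<>r & r) is false.
    At 5: <>p is false, ~[]r -> r is false, so <>p | (~[]r -> r) is false.
      At 5: <>p requires p at some successor in {1, 3, 9}.
        At 1: p is false.
        At 3: p is false.
        At 9: p is false.
      So <>p is false at 5.
      At 5: ~[]r is true, r is false, so ~[]r -> r is false.
    At 5: <>r is false, r is false, so <>r & r is false.
      At 5: <>r requires r at some successor in {1, 3, 9}.
        At 1: r is false.
        At 3: r is false.
        At 9: r is false.
      So <>r is false at 5.
Satisfying worlds: {0, 3, 4, 6, 7}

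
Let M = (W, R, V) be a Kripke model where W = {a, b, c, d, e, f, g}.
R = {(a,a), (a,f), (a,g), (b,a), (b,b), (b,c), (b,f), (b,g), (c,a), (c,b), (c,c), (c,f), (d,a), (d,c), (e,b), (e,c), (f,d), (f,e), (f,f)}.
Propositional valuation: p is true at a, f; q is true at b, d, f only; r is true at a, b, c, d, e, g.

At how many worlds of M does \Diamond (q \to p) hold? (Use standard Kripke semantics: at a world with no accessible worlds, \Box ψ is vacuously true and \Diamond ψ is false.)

6

Let φ = \Diamond (q \to p). Evaluate φ at each world:
  a (successors {a, f, g}): φ is true.
  b (successors {a, b, c, f, g}): φ is true.
  c (successors {a, b, c, f}): φ is true.
  d (successors {a, c}): φ is true.
  e (successors {b, c}): φ is true.
  f (successors {d, e, f}): φ is true.
  g (successors ∅): φ is false.
For instance, at d:
  At d: \Diamond (q \to p) requires q \to p at some successor in {a, c}.
    q \to p holds at a, so \Diamond (q \to p) is true at d.
Satisfying worlds: {a, b, c, d, e, f}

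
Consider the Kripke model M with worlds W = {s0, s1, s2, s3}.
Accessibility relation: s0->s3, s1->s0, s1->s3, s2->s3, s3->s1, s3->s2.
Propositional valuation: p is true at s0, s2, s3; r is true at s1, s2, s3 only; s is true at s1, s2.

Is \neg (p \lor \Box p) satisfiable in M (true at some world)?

Let φ = \neg (p \lor \Box p). Evaluate φ at each world:
  s0 (successors {s3}): φ is false.
  s1 (successors {s0, s3}): φ is false.
  s2 (successors {s3}): φ is false.
  s3 (successors {s1, s2}): φ is false.
For instance, at s1:
  At s1: p \lor \Box p is true, so \neg (p \lor \Box p) is false.
    At s1: p is false, \Box p is true, so p \lor \Box p is true.
      At s1: \Box p requires p at every successor {s0, s3}.
        At s0: p is true.
        At s3: p is true.
      So \Box p is true at s1.

No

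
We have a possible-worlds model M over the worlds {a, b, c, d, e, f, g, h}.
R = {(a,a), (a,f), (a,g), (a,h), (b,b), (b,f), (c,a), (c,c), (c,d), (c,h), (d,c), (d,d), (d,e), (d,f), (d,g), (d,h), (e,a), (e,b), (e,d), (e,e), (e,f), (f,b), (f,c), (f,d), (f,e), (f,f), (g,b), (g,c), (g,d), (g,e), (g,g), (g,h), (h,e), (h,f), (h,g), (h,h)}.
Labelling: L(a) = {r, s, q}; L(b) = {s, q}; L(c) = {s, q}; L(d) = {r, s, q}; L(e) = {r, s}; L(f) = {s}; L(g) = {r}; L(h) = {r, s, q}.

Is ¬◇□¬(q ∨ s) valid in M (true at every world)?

Yes

Let φ = ¬◇□¬(q ∨ s). Evaluate φ at each world:
  a (successors {a, f, g, h}): φ is true.
  b (successors {b, f}): φ is true.
  c (successors {a, c, d, h}): φ is true.
  d (successors {c, d, e, f, g, h}): φ is true.
  e (successors {a, b, d, e, f}): φ is true.
  f (successors {b, c, d, e, f}): φ is true.
  g (successors {b, c, d, e, g, h}): φ is true.
  h (successors {e, f, g, h}): φ is true.
For instance, at h:
  At h: ◇□¬(q ∨ s) is false, so ¬◇□¬(q ∨ s) is true.
    At h: ◇□¬(q ∨ s) requires □¬(q ∨ s) at some successor in {e, f, g, h}.
      At e: □¬(q ∨ s) is false.
      At f: □¬(q ∨ s) is false.
      At g: □¬(q ∨ s) is false.
      At h: □¬(q ∨ s) is false.
    So ◇□¬(q ∨ s) is false at h.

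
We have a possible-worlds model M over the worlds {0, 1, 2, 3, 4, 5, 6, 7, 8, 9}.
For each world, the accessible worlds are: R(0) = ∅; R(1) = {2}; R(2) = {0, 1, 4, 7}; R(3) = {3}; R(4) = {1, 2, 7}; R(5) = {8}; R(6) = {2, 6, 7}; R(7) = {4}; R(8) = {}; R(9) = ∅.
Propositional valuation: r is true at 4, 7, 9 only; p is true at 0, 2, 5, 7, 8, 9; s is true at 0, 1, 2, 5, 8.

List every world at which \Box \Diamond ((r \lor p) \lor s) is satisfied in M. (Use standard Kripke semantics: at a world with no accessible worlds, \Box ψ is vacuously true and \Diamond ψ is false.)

0, 1, 4, 6, 7, 8, 9

Recall that \Box ψ holds at a world iff ψ holds at every accessible world, and \Diamond ψ holds iff ψ holds at some accessible world.
Let φ = \Box \Diamond ((r \lor p) \lor s). Evaluate φ at each world:
  0 (successors ∅): φ is true.
  1 (successors {2}): φ is true.
  2 (successors {0, 1, 4, 7}): φ is false.
  3 (successors {3}): φ is false.
  4 (successors {1, 2, 7}): φ is true.
  5 (successors {8}): φ is false.
  6 (successors {2, 6, 7}): φ is true.
  7 (successors {4}): φ is true.
  8 (successors ∅): φ is true.
  9 (successors ∅): φ is true.
For instance, at 6:
  At 6: \Box \Diamond ((r \lor p) \lor s) requires \Diamond ((r \lor p) \lor s) at every successor {2, 6, 7}.
      At 2: \Diamond ((r \lor p) \lor s) requires (r \lor p) \lor s at some successor in {0, 1, 4, 7}.
        (r \lor p) \lor s holds at 0, so \Diamond ((r \lor p) \lor s) is true at 2.
      At 6: \Diamond ((r \lor p) \lor s) requires (r \lor p) \lor s at some successor in {2, 6, 7}.
        (r \lor p) \lor s holds at 2, so \Diamond ((r \lor p) \lor s) is true at 6.
      At 7: \Diamond ((r \lor p) \lor s) requires (r \lor p) \lor s at some successor in {4}.
        (r \lor p) \lor s holds at 4, so \Diamond ((r \lor p) \lor s) is true at 7.
  So \Box \Diamond ((r \lor p) \lor s) is true at 6.
Satisfying worlds: {0, 1, 4, 6, 7, 8, 9}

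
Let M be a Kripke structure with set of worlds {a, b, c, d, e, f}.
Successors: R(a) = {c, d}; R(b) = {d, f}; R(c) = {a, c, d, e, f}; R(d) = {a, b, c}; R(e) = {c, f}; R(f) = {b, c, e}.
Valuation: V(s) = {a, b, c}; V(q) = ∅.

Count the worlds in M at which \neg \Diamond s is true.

1

Let φ = \neg \Diamond s. Evaluate φ at each world:
  a (successors {c, d}): φ is false.
  b (successors {d, f}): φ is true.
  c (successors {a, c, d, e, f}): φ is false.
  d (successors {a, b, c}): φ is false.
  e (successors {c, f}): φ is false.
  f (successors {b, c, e}): φ is false.
For instance, at d:
  At d: \Diamond s is true, so \neg \Diamond s is false.
    At d: \Diamond s requires s at some successor in {a, b, c}.
      s holds at a, so \Diamond s is true at d.
Satisfying worlds: {b}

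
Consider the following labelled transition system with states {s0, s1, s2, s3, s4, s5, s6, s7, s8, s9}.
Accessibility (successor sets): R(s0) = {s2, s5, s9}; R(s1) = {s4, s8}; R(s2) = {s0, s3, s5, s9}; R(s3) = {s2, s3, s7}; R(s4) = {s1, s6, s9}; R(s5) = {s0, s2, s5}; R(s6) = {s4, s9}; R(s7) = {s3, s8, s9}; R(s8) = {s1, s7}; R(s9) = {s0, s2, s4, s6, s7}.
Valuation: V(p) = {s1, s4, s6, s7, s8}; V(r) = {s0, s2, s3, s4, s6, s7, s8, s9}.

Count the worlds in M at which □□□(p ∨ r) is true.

Recall that □ψ holds at a world iff ψ holds at every accessible world, and ◇ψ holds iff ψ holds at some accessible world.
Let φ = □□□(p ∨ r). Evaluate φ at each world:
  s0 (successors {s2, s5, s9}): φ is false.
  s1 (successors {s4, s8}): φ is true.
  s2 (successors {s0, s3, s5, s9}): φ is false.
  s3 (successors {s2, s3, s7}): φ is false.
  s4 (successors {s1, s6, s9}): φ is false.
  s5 (successors {s0, s2, s5}): φ is false.
  s6 (successors {s4, s9}): φ is false.
  s7 (successors {s3, s8, s9}): φ is false.
  s8 (successors {s1, s7}): φ is true.
  s9 (successors {s0, s2, s4, s6, s7}): φ is false.
For instance, at s3:
  At s3: □□□(p ∨ r) requires □□(p ∨ r) at every successor {s2, s3, s7}.
    □□(p ∨ r) fails at s2, so □□□(p ∨ r) is false at s3.
      At s2: □□(p ∨ r) requires □(p ∨ r) at every successor {s0, s3, s5, s9}.
        □(p ∨ r) fails at s0, so □□(p ∨ r) is false at s2.
Satisfying worlds: {s1, s8}

2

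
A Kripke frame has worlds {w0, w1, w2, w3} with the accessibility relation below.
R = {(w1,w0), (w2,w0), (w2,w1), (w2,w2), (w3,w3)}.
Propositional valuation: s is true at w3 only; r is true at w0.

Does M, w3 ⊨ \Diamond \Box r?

At w3: \Diamond \Box r requires \Box r at some successor in {w3}.
  At w3: \Box r is false.
So \Diamond \Box r is false at w3.

No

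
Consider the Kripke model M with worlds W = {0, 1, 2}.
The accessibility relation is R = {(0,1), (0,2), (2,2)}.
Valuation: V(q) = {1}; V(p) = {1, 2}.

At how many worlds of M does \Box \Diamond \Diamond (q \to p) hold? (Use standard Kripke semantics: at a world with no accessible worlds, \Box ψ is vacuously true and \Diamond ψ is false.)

Let φ = \Box \Diamond \Diamond (q \to p). Evaluate φ at each world:
  0 (successors {1, 2}): φ is false.
  1 (successors ∅): φ is true.
  2 (successors {2}): φ is true.
For instance, at 2:
  At 2: \Box \Diamond \Diamond (q \to p) requires \Diamond \Diamond (q \to p) at every successor {2}.
      At 2: \Diamond \Diamond (q \to p) requires \Diamond (q \to p) at some successor in {2}.
        \Diamond (q \to p) holds at 2, so \Diamond \Diamond (q \to p) is true at 2.
  So \Box \Diamond \Diamond (q \to p) is true at 2.
Satisfying worlds: {1, 2}

2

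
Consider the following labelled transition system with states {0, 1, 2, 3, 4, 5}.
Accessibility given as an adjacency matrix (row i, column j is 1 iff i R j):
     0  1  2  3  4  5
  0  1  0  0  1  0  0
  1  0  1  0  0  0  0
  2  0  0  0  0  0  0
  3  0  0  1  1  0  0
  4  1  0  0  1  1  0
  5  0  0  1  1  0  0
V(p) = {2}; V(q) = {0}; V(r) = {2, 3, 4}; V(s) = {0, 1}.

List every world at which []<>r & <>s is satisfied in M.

0, 4

Let φ = []<>r & <>s. Evaluate φ at each world:
  0 (successors {0, 3}): φ is true.
  1 (successors {1}): φ is false.
  2 (successors ∅): φ is false.
  3 (successors {2, 3}): φ is false.
  4 (successors {0, 3, 4}): φ is true.
  5 (successors {2, 3}): φ is false.
For instance, at 4:
  At 4: []<>r is true, <>s is true, so []<>r & <>s is true.
    At 4: []<>r requires <>r at every successor {0, 3, 4}.
      At 0: <>r is true.
      At 3: <>r is true.
      At 4: <>r is true.
    So []<>r is true at 4.
    At 4: <>s requires s at some successor in {0, 3, 4}.
      s holds at 0, so <>s is true at 4.
Satisfying worlds: {0, 4}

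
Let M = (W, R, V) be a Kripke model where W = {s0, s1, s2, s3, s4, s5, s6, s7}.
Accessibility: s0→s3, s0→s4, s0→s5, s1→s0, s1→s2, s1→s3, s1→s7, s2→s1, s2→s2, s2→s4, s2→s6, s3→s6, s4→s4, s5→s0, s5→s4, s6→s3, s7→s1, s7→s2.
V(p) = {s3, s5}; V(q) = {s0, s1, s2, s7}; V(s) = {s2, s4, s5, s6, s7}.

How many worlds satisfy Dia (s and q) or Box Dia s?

Let φ = Dia (s and q) or Box Dia s. Evaluate φ at each world:
  s0 (successors {s3, s4, s5}): φ is true.
  s1 (successors {s0, s2, s3, s7}): φ is true.
  s2 (successors {s1, s2, s4, s6}): φ is true.
  s3 (successors {s6}): φ is false.
  s4 (successors {s4}): φ is true.
  s5 (successors {s0, s4}): φ is true.
  s6 (successors {s3}): φ is true.
  s7 (successors {s1, s2}): φ is true.
For instance, at s0:
  At s0: Dia (s and q) is false, Box Dia s is true, so Dia (s and q) or Box Dia s is true.
    At s0: Dia (s and q) requires s and q at some successor in {s3, s4, s5}.
      At s3: s and q is false.
      At s4: s and q is false.
      At s5: s and q is false.
    So Dia (s and q) is false at s0.
    At s0: Box Dia s requires Dia s at every successor {s3, s4, s5}.
      At s3: Dia s is true.
      At s4: Dia s is true.
      At s5: Dia s is true.
    So Box Dia s is true at s0.
Satisfying worlds: {s0, s1, s2, s4, s5, s6, s7}

7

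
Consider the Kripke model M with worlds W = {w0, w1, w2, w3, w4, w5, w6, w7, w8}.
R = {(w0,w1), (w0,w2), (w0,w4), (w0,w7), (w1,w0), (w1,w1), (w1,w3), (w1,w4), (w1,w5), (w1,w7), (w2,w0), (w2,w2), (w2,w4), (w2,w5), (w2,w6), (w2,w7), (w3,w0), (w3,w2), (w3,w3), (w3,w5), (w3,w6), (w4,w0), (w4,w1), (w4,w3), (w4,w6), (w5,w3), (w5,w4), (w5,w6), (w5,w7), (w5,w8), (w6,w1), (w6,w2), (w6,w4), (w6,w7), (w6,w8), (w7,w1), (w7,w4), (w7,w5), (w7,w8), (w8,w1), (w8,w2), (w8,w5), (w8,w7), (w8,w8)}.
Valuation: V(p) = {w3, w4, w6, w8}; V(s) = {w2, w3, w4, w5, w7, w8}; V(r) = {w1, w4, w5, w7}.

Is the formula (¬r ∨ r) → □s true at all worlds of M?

No

Recall that □ψ holds at a world iff ψ holds at every accessible world, and ◇ψ holds iff ψ holds at some accessible world.
Let φ = (¬r ∨ r) → □s. Evaluate φ at each world:
  w0 (successors {w1, w2, w4, w7}): φ is false.
  w1 (successors {w0, w1, w3, w4, w5, w7}): φ is false.
  w2 (successors {w0, w2, w4, w5, w6, w7}): φ is false.
  w3 (successors {w0, w2, w3, w5, w6}): φ is false.
  w4 (successors {w0, w1, w3, w6}): φ is false.
  w5 (successors {w3, w4, w6, w7, w8}): φ is false.
  w6 (successors {w1, w2, w4, w7, w8}): φ is false.
  w7 (successors {w1, w4, w5, w8}): φ is false.
  w8 (successors {w1, w2, w5, w7, w8}): φ is false.
Detail at w0 (counterexample):
  At w0: ¬r ∨ r is true, □s is false, so (¬r ∨ r) → □s is false.
    At w0: □s requires s at every successor {w1, w2, w4, w7}.
      s fails at w1, so □s is false at w0.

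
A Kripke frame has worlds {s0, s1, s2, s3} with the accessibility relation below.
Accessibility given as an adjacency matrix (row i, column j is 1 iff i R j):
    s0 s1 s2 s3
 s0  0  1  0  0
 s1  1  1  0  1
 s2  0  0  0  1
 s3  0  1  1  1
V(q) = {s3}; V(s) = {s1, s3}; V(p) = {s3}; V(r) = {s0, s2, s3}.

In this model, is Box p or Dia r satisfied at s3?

At s3: Box p is false, Dia r is true, so Box p or Dia r is true.
  At s3: Box p requires p at every successor {s1, s2, s3}.
    p fails at s1, so Box p is false at s3.
  At s3: Dia r requires r at some successor in {s1, s2, s3}.
    r holds at s2, so Dia r is true at s3.

Yes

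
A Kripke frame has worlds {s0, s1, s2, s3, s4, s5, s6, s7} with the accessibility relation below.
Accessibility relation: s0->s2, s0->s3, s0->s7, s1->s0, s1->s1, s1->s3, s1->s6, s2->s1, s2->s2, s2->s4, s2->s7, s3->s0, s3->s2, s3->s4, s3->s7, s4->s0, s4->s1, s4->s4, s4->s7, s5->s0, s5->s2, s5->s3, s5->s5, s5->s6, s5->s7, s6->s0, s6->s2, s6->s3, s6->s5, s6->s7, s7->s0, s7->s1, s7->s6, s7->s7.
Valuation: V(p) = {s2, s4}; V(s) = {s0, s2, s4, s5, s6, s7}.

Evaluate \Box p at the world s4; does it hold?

No

At s4: \Box p requires p at every successor {s0, s1, s4, s7}.
  p fails at s0, so \Box p is false at s4.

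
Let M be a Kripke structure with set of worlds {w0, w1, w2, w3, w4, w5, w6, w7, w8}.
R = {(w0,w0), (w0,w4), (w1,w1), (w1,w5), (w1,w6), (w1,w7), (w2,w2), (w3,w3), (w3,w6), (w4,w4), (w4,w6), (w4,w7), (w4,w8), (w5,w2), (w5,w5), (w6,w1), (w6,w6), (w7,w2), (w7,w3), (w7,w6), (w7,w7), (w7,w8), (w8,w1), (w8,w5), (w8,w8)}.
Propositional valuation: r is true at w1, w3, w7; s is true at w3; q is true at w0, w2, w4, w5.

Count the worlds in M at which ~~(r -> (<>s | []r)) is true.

8

Let φ = ~~(r -> (<>s | []r)). Evaluate φ at each world:
  w0 (successors {w0, w4}): φ is true.
  w1 (successors {w1, w5, w6, w7}): φ is false.
  w2 (successors {w2}): φ is true.
  w3 (successors {w3, w6}): φ is true.
  w4 (successors {w4, w6, w7, w8}): φ is true.
  w5 (successors {w2, w5}): φ is true.
  w6 (successors {w1, w6}): φ is true.
  w7 (successors {w2, w3, w6, w7, w8}): φ is true.
  w8 (successors {w1, w5, w8}): φ is true.
For instance, at w1:
  At w1: ~(r -> (<>s | []r)) is true, so ~~(r -> (<>s | []r)) is false.
    At w1: r -> (<>s | []r) is false, so ~(r -> (<>s | []r)) is true.
      At w1: r is true, <>s | []r is false, so r -> (<>s | []r) is false.
Satisfying worlds: {w0, w2, w3, w4, w5, w6, w7, w8}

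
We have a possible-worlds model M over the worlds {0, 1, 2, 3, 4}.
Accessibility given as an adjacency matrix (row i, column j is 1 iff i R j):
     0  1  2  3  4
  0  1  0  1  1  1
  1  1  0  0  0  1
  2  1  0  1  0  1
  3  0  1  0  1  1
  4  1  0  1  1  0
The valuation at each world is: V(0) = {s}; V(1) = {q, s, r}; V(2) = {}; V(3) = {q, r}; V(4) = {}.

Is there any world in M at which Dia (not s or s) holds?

Recall that Dia ψ holds at a world iff ψ holds at some accessible world.
Let φ = Dia (not s or s). Evaluate φ at each world:
  0 (successors {0, 2, 3, 4}): φ is true.
  1 (successors {0, 4}): φ is true.
  2 (successors {0, 2, 4}): φ is true.
  3 (successors {1, 3, 4}): φ is true.
  4 (successors {0, 2, 3}): φ is true.
Detail at 0 (witness):
  At 0: Dia (not s or s) requires not s or s at some successor in {0, 2, 3, 4}.
    not s or s holds at 0, so Dia (not s or s) is true at 0.

Yes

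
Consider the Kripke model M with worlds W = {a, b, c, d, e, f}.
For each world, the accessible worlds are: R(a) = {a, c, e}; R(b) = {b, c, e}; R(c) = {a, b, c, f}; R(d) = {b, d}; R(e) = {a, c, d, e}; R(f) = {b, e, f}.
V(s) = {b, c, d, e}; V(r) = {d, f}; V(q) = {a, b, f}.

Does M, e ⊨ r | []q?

At e: r is false, []q is false, so r | []q is false.
  At e: []q requires q at every successor {a, c, d, e}.
    q fails at c, so []q is false at e.

No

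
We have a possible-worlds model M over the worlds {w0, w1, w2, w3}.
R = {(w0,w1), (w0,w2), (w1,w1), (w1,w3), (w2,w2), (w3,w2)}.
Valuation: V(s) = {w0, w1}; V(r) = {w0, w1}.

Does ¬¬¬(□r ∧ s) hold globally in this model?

Let φ = ¬¬¬(□r ∧ s). Evaluate φ at each world:
  w0 (successors {w1, w2}): φ is true.
  w1 (successors {w1, w3}): φ is true.
  w2 (successors {w2}): φ is true.
  w3 (successors {w2}): φ is true.
For instance, at w0:
  At w0: ¬¬(□r ∧ s) is false, so ¬¬¬(□r ∧ s) is true.
    At w0: ¬(□r ∧ s) is true, so ¬¬(□r ∧ s) is false.
      At w0: □r ∧ s is false, so ¬(□r ∧ s) is true.

Yes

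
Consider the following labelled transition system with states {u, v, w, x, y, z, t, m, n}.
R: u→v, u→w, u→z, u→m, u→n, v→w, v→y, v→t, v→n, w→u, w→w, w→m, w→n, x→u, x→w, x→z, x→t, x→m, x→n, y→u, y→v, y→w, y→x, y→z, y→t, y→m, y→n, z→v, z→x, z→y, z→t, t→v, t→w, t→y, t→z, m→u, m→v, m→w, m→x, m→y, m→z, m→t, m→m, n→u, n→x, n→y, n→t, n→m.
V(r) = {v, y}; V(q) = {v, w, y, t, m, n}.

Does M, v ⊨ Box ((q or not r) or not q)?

At v: Box ((q or not r) or not q) requires (q or not r) or not q at every successor {w, y, t, n}.
  At w: (q or not r) or not q is true.
  At y: (q or not r) or not q is true.
  At t: (q or not r) or not q is true.
  At n: (q or not r) or not q is true.
So Box ((q or not r) or not q) is true at v.

Yes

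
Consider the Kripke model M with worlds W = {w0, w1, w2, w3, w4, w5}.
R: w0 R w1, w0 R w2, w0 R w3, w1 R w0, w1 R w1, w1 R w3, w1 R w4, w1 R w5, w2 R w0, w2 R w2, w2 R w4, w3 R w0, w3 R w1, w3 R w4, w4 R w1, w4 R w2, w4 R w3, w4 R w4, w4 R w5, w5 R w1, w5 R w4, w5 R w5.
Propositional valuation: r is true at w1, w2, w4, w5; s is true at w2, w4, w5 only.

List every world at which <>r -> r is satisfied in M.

w1, w2, w4, w5

Let φ = <>r -> r. Evaluate φ at each world:
  w0 (successors {w1, w2, w3}): φ is false.
  w1 (successors {w0, w1, w3, w4, w5}): φ is true.
  w2 (successors {w0, w2, w4}): φ is true.
  w3 (successors {w0, w1, w4}): φ is false.
  w4 (successors {w1, w2, w3, w4, w5}): φ is true.
  w5 (successors {w1, w4, w5}): φ is true.
For instance, at w1:
  At w1: <>r is true, r is true, so <>r -> r is true.
    At w1: <>r requires r at some successor in {w0, w1, w3, w4, w5}.
      r holds at w1, so <>r is true at w1.
Satisfying worlds: {w1, w2, w4, w5}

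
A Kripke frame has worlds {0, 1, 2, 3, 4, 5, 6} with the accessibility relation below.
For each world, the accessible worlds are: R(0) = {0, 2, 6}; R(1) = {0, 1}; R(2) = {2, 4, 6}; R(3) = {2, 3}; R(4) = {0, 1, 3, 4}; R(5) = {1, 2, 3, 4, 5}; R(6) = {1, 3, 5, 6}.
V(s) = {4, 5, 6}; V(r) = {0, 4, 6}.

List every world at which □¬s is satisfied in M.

1, 3

Let φ = □¬s. Evaluate φ at each world:
  0 (successors {0, 2, 6}): φ is false.
  1 (successors {0, 1}): φ is true.
  2 (successors {2, 4, 6}): φ is false.
  3 (successors {2, 3}): φ is true.
  4 (successors {0, 1, 3, 4}): φ is false.
  5 (successors {1, 2, 3, 4, 5}): φ is false.
  6 (successors {1, 3, 5, 6}): φ is false.
For instance, at 3:
  At 3: □¬s requires ¬s at every successor {2, 3}.
    At 2: ¬s is true.
    At 3: ¬s is true.
  So □¬s is true at 3.
Satisfying worlds: {1, 3}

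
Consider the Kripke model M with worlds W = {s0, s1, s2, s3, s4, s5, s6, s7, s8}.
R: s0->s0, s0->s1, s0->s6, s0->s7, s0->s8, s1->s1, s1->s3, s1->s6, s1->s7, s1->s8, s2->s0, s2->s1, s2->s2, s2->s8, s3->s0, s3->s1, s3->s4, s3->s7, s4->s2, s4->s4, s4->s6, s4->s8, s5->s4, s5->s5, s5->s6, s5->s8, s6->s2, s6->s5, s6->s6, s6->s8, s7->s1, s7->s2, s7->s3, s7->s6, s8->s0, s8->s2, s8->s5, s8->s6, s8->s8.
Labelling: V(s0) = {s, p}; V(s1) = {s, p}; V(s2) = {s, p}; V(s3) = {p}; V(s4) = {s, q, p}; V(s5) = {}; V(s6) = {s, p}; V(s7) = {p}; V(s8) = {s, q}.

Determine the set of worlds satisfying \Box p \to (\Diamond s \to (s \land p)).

Recall that \Box ψ holds at a world iff ψ holds at every accessible world, and \Diamond ψ holds iff ψ holds at some accessible world.
Let φ = \Box p \to (\Diamond s \to (s \land p)). Evaluate φ at each world:
  s0 (successors {s0, s1, s6, s7, s8}): φ is true.
  s1 (successors {s1, s3, s6, s7, s8}): φ is true.
  s2 (successors {s0, s1, s2, s8}): φ is true.
  s3 (successors {s0, s1, s4, s7}): φ is false.
  s4 (successors {s2, s4, s6, s8}): φ is true.
  s5 (successors {s4, s5, s6, s8}): φ is true.
  s6 (successors {s2, s5, s6, s8}): φ is true.
  s7 (successors {s1, s2, s3, s6}): φ is false.
  s8 (successors {s0, s2, s5, s6, s8}): φ is true.
For instance, at s4:
  At s4: \Box p is false, \Diamond s \to (s \land p) is true, so \Box p \to (\Diamond s \to (s \land p)) is true.
    At s4: \Box p requires p at every successor {s2, s4, s6, s8}.
      p fails at s8, so \Box p is false at s4.
    At s4: \Diamond s is true, s \land p is true, so \Diamond s \to (s \land p) is true.
      At s4: \Diamond s requires s at some successor in {s2, s4, s6, s8}.
        s holds at s2, so \Diamond s is true at s4.
Satisfying worlds: {s0, s1, s2, s4, s5, s6, s8}

s0, s1, s2, s4, s5, s6, s8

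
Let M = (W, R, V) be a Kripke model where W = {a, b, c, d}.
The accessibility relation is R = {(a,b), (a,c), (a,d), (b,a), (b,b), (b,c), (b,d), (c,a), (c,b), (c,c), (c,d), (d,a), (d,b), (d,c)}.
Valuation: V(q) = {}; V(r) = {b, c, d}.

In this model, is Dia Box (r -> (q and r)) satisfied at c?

At c: Dia Box (r -> (q and r)) requires Box (r -> (q and r)) at some successor in {a, b, c, d}.
  At a: Box (r -> (q and r)) is false.
  At b: Box (r -> (q and r)) is false.
  At c: Box (r -> (q and r)) is false.
  At d: Box (r -> (q and r)) is false.
So Dia Box (r -> (q and r)) is false at c.

No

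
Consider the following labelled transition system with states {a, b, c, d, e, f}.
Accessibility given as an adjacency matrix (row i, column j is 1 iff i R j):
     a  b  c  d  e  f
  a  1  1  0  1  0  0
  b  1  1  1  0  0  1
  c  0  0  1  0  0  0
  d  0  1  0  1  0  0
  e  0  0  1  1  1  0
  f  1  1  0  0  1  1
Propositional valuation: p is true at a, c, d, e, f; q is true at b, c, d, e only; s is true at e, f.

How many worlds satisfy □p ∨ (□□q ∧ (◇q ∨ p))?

Recall that □ψ holds at a world iff ψ holds at every accessible world, and ◇ψ holds iff ψ holds at some accessible world.
Let φ = □p ∨ (□□q ∧ (◇q ∨ p)). Evaluate φ at each world:
  a (successors {a, b, d}): φ is false.
  b (successors {a, b, c, f}): φ is false.
  c (successors {c}): φ is true.
  d (successors {b, d}): φ is false.
  e (successors {c, d, e}): φ is true.
  f (successors {a, b, e, f}): φ is false.
For instance, at c:
  At c: □p is true, □□q ∧ (◇q ∨ p) is true, so □p ∨ (□□q ∧ (◇q ∨ p)) is true.
    At c: □p requires p at every successor {c}.
      At c: p is true.
    So □p is true at c.
    At c: □□q is true, ◇q ∨ p is true, so □□q ∧ (◇q ∨ p) is true.
      At c: □□q requires □q at every successor {c}.
        At c: □q is true.
      So □□q is true at c.
      At c: ◇q is true, p is true, so ◇q ∨ p is true.
Satisfying worlds: {c, e}

2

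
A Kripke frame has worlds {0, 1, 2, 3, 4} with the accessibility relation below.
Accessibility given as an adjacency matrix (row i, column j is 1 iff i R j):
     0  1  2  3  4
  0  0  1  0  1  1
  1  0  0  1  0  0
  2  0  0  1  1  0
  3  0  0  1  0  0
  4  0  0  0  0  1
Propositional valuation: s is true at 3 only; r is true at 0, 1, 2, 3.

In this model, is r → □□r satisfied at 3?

Yes

At 3: r is true, □□r is true, so r → □□r is true.
  At 3: □□r requires □r at every successor {2}.
      At 2: □r requires r at every successor {2, 3}.
        At 2: r is true.
        At 3: r is true.
      So □r is true at 2.
  So □□r is true at 3.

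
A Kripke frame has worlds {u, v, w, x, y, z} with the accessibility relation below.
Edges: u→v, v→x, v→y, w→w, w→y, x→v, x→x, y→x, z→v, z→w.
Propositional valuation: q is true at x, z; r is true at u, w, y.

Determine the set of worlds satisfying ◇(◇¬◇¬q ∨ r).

u, v, w, x, z

Let φ = ◇(◇¬◇¬q ∨ r). Evaluate φ at each world:
  u (successors {v}): φ is true.
  v (successors {x, y}): φ is true.
  w (successors {w, y}): φ is true.
  x (successors {v, x}): φ is true.
  y (successors {x}): φ is false.
  z (successors {v, w}): φ is true.
For instance, at z:
  At z: ◇(◇¬◇¬q ∨ r) requires ◇¬◇¬q ∨ r at some successor in {v, w}.
    ◇¬◇¬q ∨ r holds at v, so ◇(◇¬◇¬q ∨ r) is true at z.
      At v: ◇¬◇¬q is true, r is false, so ◇¬◇¬q ∨ r is true.
Satisfying worlds: {u, v, w, x, z}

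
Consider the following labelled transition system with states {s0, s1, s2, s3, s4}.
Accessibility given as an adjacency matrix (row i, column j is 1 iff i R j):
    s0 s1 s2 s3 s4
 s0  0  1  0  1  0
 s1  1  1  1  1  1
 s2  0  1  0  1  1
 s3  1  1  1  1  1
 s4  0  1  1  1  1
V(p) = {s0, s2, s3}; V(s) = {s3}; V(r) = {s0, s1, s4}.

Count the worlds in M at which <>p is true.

5

Let φ = <>p. Evaluate φ at each world:
  s0 (successors {s1, s3}): φ is true.
  s1 (successors {s0, s1, s2, s3, s4}): φ is true.
  s2 (successors {s1, s3, s4}): φ is true.
  s3 (successors {s0, s1, s2, s3, s4}): φ is true.
  s4 (successors {s1, s2, s3, s4}): φ is true.
For instance, at s3:
  At s3: <>p requires p at some successor in {s0, s1, s2, s3, s4}.
    p holds at s0, so <>p is true at s3.
Satisfying worlds: {s0, s1, s2, s3, s4}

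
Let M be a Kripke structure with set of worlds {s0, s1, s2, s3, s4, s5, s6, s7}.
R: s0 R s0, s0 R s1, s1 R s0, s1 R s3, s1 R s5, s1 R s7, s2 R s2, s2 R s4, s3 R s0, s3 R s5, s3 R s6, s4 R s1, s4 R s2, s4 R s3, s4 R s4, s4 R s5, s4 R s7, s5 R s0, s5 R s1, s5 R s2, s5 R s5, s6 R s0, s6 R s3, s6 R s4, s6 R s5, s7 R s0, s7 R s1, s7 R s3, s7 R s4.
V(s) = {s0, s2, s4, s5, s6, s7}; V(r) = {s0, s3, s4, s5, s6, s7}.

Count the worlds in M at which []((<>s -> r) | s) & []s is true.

2

Let φ = []((<>s -> r) | s) & []s. Evaluate φ at each world:
  s0 (successors {s0, s1}): φ is false.
  s1 (successors {s0, s3, s5, s7}): φ is false.
  s2 (successors {s2, s4}): φ is true.
  s3 (successors {s0, s5, s6}): φ is true.
  s4 (successors {s1, s2, s3, s4, s5, s7}): φ is false.
  s5 (successors {s0, s1, s2, s5}): φ is false.
  s6 (successors {s0, s3, s4, s5}): φ is false.
  s7 (successors {s0, s1, s3, s4}): φ is false.
For instance, at s1:
  At s1: []((<>s -> r) | s) is true, []s is false, so []((<>s -> r) | s) & []s is false.
    At s1: []((<>s -> r) | s) requires (<>s -> r) | s at every successor {s0, s3, s5, s7}.
      At s0: (<>s -> r) | s is true.
      At s3: (<>s -> r) | s is true.
      At s5: (<>s -> r) | s is true.
      At s7: (<>s -> r) | s is true.
    So []((<>s -> r) | s) is true at s1.
    At s1: []s requires s at every successor {s0, s3, s5, s7}.
      s fails at s3, so []s is false at s1.
Satisfying worlds: {s2, s3}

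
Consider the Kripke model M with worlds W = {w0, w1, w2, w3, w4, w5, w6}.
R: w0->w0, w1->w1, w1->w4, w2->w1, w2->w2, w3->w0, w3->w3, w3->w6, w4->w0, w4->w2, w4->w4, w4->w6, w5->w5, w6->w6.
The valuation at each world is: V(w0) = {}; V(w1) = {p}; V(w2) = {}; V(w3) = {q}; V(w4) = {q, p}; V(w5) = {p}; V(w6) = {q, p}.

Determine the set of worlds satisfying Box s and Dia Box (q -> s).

Let φ = Box s and Dia Box (q -> s). Evaluate φ at each world:
  w0 (successors {w0}): φ is false.
  w1 (successors {w1, w4}): φ is false.
  w2 (successors {w1, w2}): φ is false.
  w3 (successors {w0, w3, w6}): φ is false.
  w4 (successors {w0, w2, w4, w6}): φ is false.
  w5 (successors {w5}): φ is false.
  w6 (successors {w6}): φ is false.
For instance, at w4:
  At w4: Box s is false, Dia Box (q -> s) is true, so Box s and Dia Box (q -> s) is false.
    At w4: Box s requires s at every successor {w0, w2, w4, w6}.
      s fails at w0, so Box s is false at w4.
    At w4: Dia Box (q -> s) requires Box (q -> s) at some successor in {w0, w2, w4, w6}.
      Box (q -> s) holds at w0, so Dia Box (q -> s) is true at w4.
Satisfying worlds: none.

none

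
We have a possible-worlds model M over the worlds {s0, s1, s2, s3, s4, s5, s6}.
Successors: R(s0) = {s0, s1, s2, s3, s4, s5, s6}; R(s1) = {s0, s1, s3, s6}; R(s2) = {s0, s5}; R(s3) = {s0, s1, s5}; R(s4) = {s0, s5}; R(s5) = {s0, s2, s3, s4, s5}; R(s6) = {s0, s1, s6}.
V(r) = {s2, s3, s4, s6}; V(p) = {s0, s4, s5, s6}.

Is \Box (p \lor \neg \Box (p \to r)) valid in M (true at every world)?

Yes

Let φ = \Box (p \lor \neg \Box (p \to r)). Evaluate φ at each world:
  s0 (successors {s0, s1, s2, s3, s4, s5, s6}): φ is true.
  s1 (successors {s0, s1, s3, s6}): φ is true.
  s2 (successors {s0, s5}): φ is true.
  s3 (successors {s0, s1, s5}): φ is true.
  s4 (successors {s0, s5}): φ is true.
  s5 (successors {s0, s2, s3, s4, s5}): φ is true.
  s6 (successors {s0, s1, s6}): φ is true.
For instance, at s0:
  At s0: \Box (p \lor \neg \Box (p \to r)) requires p \lor \neg \Box (p \to r) at every successor {s0, s1, s2, s3, s4, s5, s6}.
    At s0: p \lor \neg \Box (p \to r) is true.
    At s1: p \lor \neg \Box (p \to r) is true.
    At s2: p \lor \neg \Box (p \to r) is true.
    At s3: p \lor \neg \Box (p \to r) is true.
    At s4: p \lor \neg \Box (p \to r) is true.
    At s5: p \lor \neg \Box (p \to r) is true.
    At s6: p \lor \neg \Box (p \to r) is true.
  So \Box (p \lor \neg \Box (p \to r)) is true at s0.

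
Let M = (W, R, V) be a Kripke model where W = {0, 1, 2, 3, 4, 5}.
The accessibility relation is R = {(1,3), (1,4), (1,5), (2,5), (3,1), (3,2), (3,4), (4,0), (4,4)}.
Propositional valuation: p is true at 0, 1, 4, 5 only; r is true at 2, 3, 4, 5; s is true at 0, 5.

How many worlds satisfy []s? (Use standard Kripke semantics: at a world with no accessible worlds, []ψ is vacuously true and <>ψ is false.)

Let φ = []s. Evaluate φ at each world:
  0 (successors ∅): φ is true.
  1 (successors {3, 4, 5}): φ is false.
  2 (successors {5}): φ is true.
  3 (successors {1, 2, 4}): φ is false.
  4 (successors {0, 4}): φ is false.
  5 (successors ∅): φ is true.
For instance, at 3:
  At 3: []s requires s at every successor {1, 2, 4}.
    s fails at 1, so []s is false at 3.
Satisfying worlds: {0, 2, 5}

3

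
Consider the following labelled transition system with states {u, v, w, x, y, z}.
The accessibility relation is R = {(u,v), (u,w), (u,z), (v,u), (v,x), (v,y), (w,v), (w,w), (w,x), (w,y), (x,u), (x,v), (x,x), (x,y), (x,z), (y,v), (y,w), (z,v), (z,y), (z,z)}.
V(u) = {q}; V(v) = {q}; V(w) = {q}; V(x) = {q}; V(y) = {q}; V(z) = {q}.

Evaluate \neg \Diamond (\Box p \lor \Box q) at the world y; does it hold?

At y: \Diamond (\Box p \lor \Box q) is true, so \neg \Diamond (\Box p \lor \Box q) is false.
  At y: \Diamond (\Box p \lor \Box q) requires \Box p \lor \Box q at some successor in {v, w}.
    \Box p \lor \Box q holds at v, so \Diamond (\Box p \lor \Box q) is true at y.
      At v: \Box p is false, \Box q is true, so \Box p \lor \Box q is true.

No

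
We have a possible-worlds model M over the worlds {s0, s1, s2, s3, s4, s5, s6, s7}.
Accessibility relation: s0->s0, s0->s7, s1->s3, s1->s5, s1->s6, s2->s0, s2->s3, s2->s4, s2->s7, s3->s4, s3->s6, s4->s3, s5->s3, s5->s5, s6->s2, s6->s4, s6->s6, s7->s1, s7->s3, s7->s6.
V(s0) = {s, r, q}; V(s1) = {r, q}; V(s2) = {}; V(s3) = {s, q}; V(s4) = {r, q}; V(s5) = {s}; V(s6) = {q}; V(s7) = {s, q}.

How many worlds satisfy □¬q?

0

Recall that □ψ holds at a world iff ψ holds at every accessible world, and ◇ψ holds iff ψ holds at some accessible world.
Let φ = □¬q. Evaluate φ at each world:
  s0 (successors {s0, s7}): φ is false.
  s1 (successors {s3, s5, s6}): φ is false.
  s2 (successors {s0, s3, s4, s7}): φ is false.
  s3 (successors {s4, s6}): φ is false.
  s4 (successors {s3}): φ is false.
  s5 (successors {s3, s5}): φ is false.
  s6 (successors {s2, s4, s6}): φ is false.
  s7 (successors {s1, s3, s6}): φ is false.
For instance, at s1:
  At s1: □¬q requires ¬q at every successor {s3, s5, s6}.
    ¬q fails at s3, so □¬q is false at s1.
Satisfying worlds: none.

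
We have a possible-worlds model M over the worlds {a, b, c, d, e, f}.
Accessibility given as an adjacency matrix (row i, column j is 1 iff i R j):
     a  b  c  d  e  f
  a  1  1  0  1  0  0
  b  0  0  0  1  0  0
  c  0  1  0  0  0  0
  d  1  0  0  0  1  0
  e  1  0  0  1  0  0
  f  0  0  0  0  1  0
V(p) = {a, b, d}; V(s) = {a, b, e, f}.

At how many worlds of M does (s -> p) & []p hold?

Let φ = (s -> p) & []p. Evaluate φ at each world:
  a (successors {a, b, d}): φ is true.
  b (successors {d}): φ is true.
  c (successors {b}): φ is true.
  d (successors {a, e}): φ is false.
  e (successors {a, d}): φ is false.
  f (successors {e}): φ is false.
For instance, at e:
  At e: s -> p is false, []p is true, so (s -> p) & []p is false.
    At e: []p requires p at every successor {a, d}.
      At a: p is true.
      At d: p is true.
    So []p is true at e.
Satisfying worlds: {a, b, c}

3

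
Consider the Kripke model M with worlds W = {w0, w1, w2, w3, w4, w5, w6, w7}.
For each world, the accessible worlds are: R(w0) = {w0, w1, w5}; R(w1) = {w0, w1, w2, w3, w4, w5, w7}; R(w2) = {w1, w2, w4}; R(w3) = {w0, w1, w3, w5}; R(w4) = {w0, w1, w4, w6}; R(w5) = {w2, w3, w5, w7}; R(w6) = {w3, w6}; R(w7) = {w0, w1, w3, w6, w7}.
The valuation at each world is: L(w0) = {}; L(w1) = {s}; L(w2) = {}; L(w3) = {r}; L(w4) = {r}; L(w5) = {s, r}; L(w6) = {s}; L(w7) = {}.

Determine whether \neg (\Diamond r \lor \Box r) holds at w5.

No

At w5: \Diamond r \lor \Box r is true, so \neg (\Diamond r \lor \Box r) is false.
  At w5: \Diamond r is true, \Box r is false, so \Diamond r \lor \Box r is true.
    At w5: \Diamond r requires r at some successor in {w2, w3, w5, w7}.
      r holds at w3, so \Diamond r is true at w5.
    At w5: \Box r requires r at every successor {w2, w3, w5, w7}.
      r fails at w2, so \Box r is false at w5.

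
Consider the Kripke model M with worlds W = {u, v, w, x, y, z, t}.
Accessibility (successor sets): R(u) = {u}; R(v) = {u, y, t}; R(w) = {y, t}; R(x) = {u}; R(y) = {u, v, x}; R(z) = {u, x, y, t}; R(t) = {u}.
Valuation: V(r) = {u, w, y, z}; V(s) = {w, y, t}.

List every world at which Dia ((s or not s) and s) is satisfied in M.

Let φ = Dia ((s or not s) and s). Evaluate φ at each world:
  u (successors {u}): φ is false.
  v (successors {u, y, t}): φ is true.
  w (successors {y, t}): φ is true.
  x (successors {u}): φ is false.
  y (successors {u, v, x}): φ is false.
  z (successors {u, x, y, t}): φ is true.
  t (successors {u}): φ is false.
For instance, at z:
  At z: Dia ((s or not s) and s) requires (s or not s) and s at some successor in {u, x, y, t}.
    (s or not s) and s holds at y, so Dia ((s or not s) and s) is true at z.
Satisfying worlds: {v, w, z}

v, w, z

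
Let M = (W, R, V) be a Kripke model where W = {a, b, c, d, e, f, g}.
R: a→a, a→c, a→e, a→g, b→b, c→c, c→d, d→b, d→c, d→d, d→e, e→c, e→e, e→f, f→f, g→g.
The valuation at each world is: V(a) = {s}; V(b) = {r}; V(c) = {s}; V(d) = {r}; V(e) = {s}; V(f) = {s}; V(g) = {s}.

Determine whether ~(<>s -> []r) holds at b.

No

At b: <>s -> []r is true, so ~(<>s -> []r) is false.
  At b: <>s is false, []r is true, so <>s -> []r is true.
    At b: <>s requires s at some successor in {b}.
      At b: s is false.
    So <>s is false at b.
    At b: []r requires r at every successor {b}.
      At b: r is true.
    So []r is true at b.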